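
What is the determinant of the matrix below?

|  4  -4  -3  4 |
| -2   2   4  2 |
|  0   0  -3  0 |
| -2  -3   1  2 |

The determinant is -240.

Expand along row 3 (it has 3 zeros):
  + (-3) · M_33   where M_33 = det([4 -4 4; -2 2 2; -2 -3 2]) = 80
det = (+1)·(-3)·(80) = -240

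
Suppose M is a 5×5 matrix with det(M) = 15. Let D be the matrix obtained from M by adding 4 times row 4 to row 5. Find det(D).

15

Adding a multiple of one row to another leaves the determinant unchanged.
det(D) = (1)·(15) = 15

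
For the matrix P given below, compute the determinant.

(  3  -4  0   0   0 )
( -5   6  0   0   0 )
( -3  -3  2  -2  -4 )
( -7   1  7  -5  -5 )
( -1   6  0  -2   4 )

|P| = -104

P is block lower-triangular with a 2×2 block and a 3×3 block on the diagonal, so its determinant equals the product of the determinants of the diagonal blocks.
det of the 2×2 block = -2
det of the 3×3 block = 52
det = (-2)·(52) = -104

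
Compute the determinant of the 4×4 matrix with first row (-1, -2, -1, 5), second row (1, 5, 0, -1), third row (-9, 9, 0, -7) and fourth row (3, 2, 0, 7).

Expand along column 3 (it has 3 zeros):
  + (-1) · M_13   where M_13 = det([1 5 -1; -9 9 -7; 3 2 7]) = 332
det = (+1)·(-1)·(332) = -332

-332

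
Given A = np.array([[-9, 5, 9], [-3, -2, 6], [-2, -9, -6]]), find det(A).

|A| = -537

Expand along row 1:
  + (-9) · |-2 6; -9 -6| = (-9)·(12 − (-54)) = -594
  − 5 · |-3 6; -2 -6| = −5·(18 − (-12)) = -150
  + 9 · |-3 -2; -2 -9| = 9·(27 − 4) = 207
Sum: (-594) + (-150) + (207) = -537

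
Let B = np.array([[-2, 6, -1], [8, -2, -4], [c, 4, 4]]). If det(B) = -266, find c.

c = 1

Expanding along the row containing c, det(B) is linear in c: det(B) = (-26)·c + (-240).
Set (-26)·c + (-240) = -266  ⇒  (-26)·c = -26  ⇒  c = 1.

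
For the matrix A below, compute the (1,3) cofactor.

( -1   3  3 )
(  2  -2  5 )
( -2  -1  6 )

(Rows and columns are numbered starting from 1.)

-6

Delete row 1 and column 3; the remaining 2×2 submatrix is [2 -2; -2 -1].
Its determinant is 2·(-1) − (-2)·(-2) = -6.
The cofactor carries sign (−1)^(1+3) = +1, so C_{1,3} = +(-6) = -6.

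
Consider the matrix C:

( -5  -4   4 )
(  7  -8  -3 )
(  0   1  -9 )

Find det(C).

|C| = -599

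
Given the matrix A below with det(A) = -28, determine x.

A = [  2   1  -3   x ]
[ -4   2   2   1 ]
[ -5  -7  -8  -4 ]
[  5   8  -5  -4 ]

Expanding along the column containing x, det(A) is linear in x: det(A) = (536)·x + (1044).
Set (536)·x + (1044) = -28  ⇒  (536)·x = -1072  ⇒  x = -2.

x = -2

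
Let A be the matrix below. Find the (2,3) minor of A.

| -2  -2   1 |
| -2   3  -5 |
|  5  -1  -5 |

12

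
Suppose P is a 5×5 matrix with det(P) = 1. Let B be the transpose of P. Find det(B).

det(B) = 1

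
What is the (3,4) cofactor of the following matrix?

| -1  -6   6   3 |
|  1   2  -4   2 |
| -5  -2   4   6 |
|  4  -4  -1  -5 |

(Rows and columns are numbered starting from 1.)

-36

Delete row 3 and column 4; the remaining 3×3 submatrix is [-1 -6 6; 1 2 -4; 4 -4 -1].
Its determinant is 36.
The cofactor carries sign (−1)^(3+4) = −1, so C_{3,4} = −(36) = -36.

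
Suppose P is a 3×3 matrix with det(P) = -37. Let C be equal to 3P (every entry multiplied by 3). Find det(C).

det(C) = -999

For a 3×3 matrix, det(3P) = 3^3·det(P) = 27·det(P).
det(C) = (27)·(-37) = -999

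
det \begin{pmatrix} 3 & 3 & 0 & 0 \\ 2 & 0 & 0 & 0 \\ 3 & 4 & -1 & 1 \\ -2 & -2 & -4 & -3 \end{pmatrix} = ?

The matrix is block lower-triangular with a 2×2 block and a 2×2 block on the diagonal, so its determinant equals the product of the determinants of the diagonal blocks.
det of the 2×2 block = -6
det of the 2×2 block = 7
det = (-6)·(7) = -42

-42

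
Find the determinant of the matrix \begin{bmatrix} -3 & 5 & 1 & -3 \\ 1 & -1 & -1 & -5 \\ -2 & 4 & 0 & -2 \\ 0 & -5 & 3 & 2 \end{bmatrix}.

-24

Expand along row 3 (it has 1 zero):
  + (-2) · M_31   where M_31 = det([5 1 -3; -1 -1 -5; -5 3 2]) = 116
  − (4) · M_32   where M_32 = det([-3 1 -3; 1 -1 -5; 0 3 2]) = -50
  − (-2) · M_34   where M_34 = det([-3 5 1; 1 -1 -1; 0 -5 3]) = 4
det = (+1)·(-2)·(116) + (-1)·(4)·(-50) + (-1)·(-2)·(4) = -24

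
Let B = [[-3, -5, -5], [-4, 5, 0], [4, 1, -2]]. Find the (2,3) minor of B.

17

Delete row 2 and column 3; the remaining 2×2 submatrix is [-3 -5; 4 1].
Its determinant is (-3)·1 − (-5)·4 = 17.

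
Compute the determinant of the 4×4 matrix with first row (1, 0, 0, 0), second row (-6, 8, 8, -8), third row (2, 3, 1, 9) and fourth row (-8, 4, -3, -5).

688

Expand along row 1 (it has 3 zeros):
  + (1) · M_11   where M_11 = det([8 8 -8; 3 1 9; 4 -3 -5]) = 688
det = (+1)·(1)·(688) = 688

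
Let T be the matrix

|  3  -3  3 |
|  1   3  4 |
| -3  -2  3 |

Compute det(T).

117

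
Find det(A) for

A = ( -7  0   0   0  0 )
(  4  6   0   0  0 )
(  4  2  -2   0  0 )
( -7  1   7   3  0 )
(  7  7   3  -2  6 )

|A| = 1512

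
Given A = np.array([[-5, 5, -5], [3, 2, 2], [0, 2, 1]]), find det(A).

-35

Expand along row 3:
  − 2 · |-5 -5; 3 2| = −2·(-10 − (-15)) = -10
  + 1 · |-5 5; 3 2| = 1·(-10 − 15) = -25
Sum: (-10) + (-25) = -35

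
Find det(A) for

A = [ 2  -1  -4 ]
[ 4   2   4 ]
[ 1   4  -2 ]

The determinant is -108.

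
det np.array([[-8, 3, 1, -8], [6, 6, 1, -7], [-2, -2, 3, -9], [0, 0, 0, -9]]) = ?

1980

Expand along row 4 (it has 3 zeros):
  + (-9) · M_44   where M_44 = det([-8 3 1; 6 6 1; -2 -2 3]) = -220
det = (+1)·(-9)·(-220) = 1980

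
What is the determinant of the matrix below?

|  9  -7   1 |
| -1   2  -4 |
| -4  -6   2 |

Expand along row 1:
  + 9 · |2 -4; -6 2| = 9·(4 − 24) = -180
  − (-7) · |-1 -4; -4 2| = −(-7)·(-2 − 16) = -126
  + 1 · |-1 2; -4 -6| = 1·(6 − (-8)) = 14
Sum: (-180) + (-126) + (14) = -292

The determinant is -292.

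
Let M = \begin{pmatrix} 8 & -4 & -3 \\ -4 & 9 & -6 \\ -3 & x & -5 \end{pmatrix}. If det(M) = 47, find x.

Expanding along the row containing x, det(M) is linear in x: det(M) = (60)·x + (-433).
Set (60)·x + (-433) = 47  ⇒  (60)·x = 480  ⇒  x = 8.

x = 8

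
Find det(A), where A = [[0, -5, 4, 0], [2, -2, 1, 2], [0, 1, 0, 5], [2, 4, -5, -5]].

Expand along row 1 (it has 2 zeros):
  − (-5) · M_12   where M_12 = det([2 1 2; 0 0 5; 2 -5 -5]) = 60
  + (4) · M_13   where M_13 = det([2 -2 2; 0 1 5; 2 4 -5]) = -74
det = (-1)·(-5)·(60) + (+1)·(4)·(-74) = 4

|A| = 4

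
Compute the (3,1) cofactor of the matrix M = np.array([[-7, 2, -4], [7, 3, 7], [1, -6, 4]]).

Delete row 3 and column 1; the remaining 2×2 submatrix is [2 -4; 3 7].
Its determinant is 2·7 − (-4)·3 = 26.
The cofactor carries sign (−1)^(3+1) = +1, so C_{3,1} = +(26) = 26.

26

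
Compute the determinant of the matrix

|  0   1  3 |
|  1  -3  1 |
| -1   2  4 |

Expand along row 1:
  − 1 · |1 1; -1 4| = −1·(4 − (-1)) = -5
  + 3 · |1 -3; -1 2| = 3·(2 − 3) = -3
Sum: (-5) + (-3) = -8

-8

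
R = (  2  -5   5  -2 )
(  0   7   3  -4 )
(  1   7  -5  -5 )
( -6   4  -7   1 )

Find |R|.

Expand along row 2 (it has 1 zero):
  + (7) · M_22   where M_22 = det([2 5 -2; 1 -5 -5; -6 -7 1]) = 139
  − (3) · M_23   where M_23 = det([2 -5 -2; 1 7 -5; -6 4 1]) = -183
  + (-4) · M_24   where M_24 = det([2 -5 5; 1 7 -5; -6 4 -7]) = -13
det = (+1)·(7)·(139) + (-1)·(3)·(-183) + (+1)·(-4)·(-13) = 1574

The determinant is 1574.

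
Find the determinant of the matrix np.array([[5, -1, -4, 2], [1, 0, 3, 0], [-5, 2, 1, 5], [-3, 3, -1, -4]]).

397

Expand along row 2 (it has 2 zeros):
  − (1) · M_21   where M_21 = det([-1 -4 2; 2 1 5; 3 -1 -4]) = -103
  − (3) · M_23   where M_23 = det([5 -1 2; -5 2 5; -3 3 -4]) = -98
det = (-1)·(1)·(-103) + (-1)·(3)·(-98) = 397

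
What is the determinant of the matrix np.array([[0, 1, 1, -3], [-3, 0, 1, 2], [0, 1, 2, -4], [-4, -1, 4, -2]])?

Expand along column 1 (it has 2 zeros):
  − (-3) · M_21   where M_21 = det([1 1 -3; 1 2 -4; -1 4 -2]) = 0
  − (-4) · M_41   where M_41 = det([1 1 -3; 0 1 2; 1 2 -4]) = -3
det = (-1)·(-3)·(0) + (-1)·(-4)·(-3) = -12

-12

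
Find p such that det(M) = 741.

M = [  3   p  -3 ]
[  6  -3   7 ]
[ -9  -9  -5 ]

-8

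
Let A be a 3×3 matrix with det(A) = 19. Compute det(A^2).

The determinant is 361.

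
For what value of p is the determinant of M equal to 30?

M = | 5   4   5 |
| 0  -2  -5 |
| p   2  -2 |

4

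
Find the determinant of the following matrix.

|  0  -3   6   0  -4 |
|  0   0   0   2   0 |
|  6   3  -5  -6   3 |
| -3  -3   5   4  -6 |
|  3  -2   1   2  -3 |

The determinant is -318.

Expand along row 2 (it has 4 zeros):
  + (2) · M_24   where M_24 = det([0 -3 6 -4; 6 3 -5 3; -3 -3 5 -6; 3 -2 1 -3]) = -159
det = (+1)·(2)·(-159) = -318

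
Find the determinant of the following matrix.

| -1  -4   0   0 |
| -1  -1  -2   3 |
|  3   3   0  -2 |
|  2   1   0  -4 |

Expand along column 3 (it has 3 zeros):
  − (-2) · M_23   where M_23 = det([-1 -4 0; 3 3 -2; 2 1 -4]) = -22
det = (-1)·(-2)·(-22) = -44

The determinant is -44.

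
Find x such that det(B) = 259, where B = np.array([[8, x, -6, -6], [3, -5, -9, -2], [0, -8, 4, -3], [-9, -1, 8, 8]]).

9

Expanding along the row containing x, det(B) is linear in x: det(B) = (147)·x + (-1064).
Set (147)·x + (-1064) = 259  ⇒  (147)·x = 1323  ⇒  x = 9.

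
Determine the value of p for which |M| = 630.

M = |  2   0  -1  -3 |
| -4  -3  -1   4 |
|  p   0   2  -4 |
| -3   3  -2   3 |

-9

Expanding along the column containing p, det(M) is linear in p: det(M) = (-48)·p + (198).
Set (-48)·p + (198) = 630  ⇒  (-48)·p = 432  ⇒  p = -9.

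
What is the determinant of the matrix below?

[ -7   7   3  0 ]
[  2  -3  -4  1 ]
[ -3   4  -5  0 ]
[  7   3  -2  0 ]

Expand along column 4 (it has 3 zeros):
  + (1) · M_24   where M_24 = det([-7 7 3; -3 4 -5; 7 3 -2]) = -447
det = (+1)·(1)·(-447) = -447

-447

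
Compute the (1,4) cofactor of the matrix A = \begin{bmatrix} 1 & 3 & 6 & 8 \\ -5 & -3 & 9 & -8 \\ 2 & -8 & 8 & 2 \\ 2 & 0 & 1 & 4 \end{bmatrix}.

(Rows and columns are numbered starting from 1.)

-142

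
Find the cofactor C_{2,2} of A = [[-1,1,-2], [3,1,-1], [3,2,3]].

Delete row 2 and column 2; the remaining 2×2 submatrix is [-1 -2; 3 3].
Its determinant is (-1)·3 − (-2)·3 = 3.
The cofactor carries sign (−1)^(2+2) = +1, so C_{2,2} = +(3) = 3.

3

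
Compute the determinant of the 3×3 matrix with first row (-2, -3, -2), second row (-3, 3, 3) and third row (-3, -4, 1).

The determinant is -54.

Expand along column 1:
  + (-2) · |3 3; -4 1| = (-2)·(3 − (-12)) = -30
  − (-3) · |-3 -2; -4 1| = −(-3)·(-3 − 8) = -33
  + (-3) · |-3 -2; 3 3| = (-3)·(-9 − (-6)) = 9
Sum: (-30) + (-33) + (9) = -54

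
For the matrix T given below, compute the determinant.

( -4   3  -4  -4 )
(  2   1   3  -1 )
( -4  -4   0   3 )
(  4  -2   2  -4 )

The determinant is 496.

Expand along row 3 (it has 1 zero):
  + (-4) · M_31   where M_31 = det([3 -4 -4; 1 3 -1; -2 2 -4]) = -86
  − (-4) · M_32   where M_32 = det([-4 -4 -4; 2 3 -1; 4 2 -4]) = 56
  − (3) · M_34   where M_34 = det([-4 3 -4; 2 1 3; 4 -2 2]) = 24
det = (+1)·(-4)·(-86) + (-1)·(-4)·(56) + (-1)·(3)·(24) = 496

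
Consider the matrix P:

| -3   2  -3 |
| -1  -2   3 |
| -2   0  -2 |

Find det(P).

|P| = -16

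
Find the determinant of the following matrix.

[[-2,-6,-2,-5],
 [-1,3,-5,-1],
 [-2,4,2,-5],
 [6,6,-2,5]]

1376

Expand along row 1:
  + (-2) · M_11   where M_11 = det([3 -5 -1; 4 2 -5; 6 -2 5]) = 270
  − (-6) · M_12   where M_12 = det([-1 -5 -1; -2 2 -5; 6 -2 5]) = 108
  + (-2) · M_13   where M_13 = det([-1 3 -1; -2 4 -5; 6 6 5]) = -74
  − (-5) · M_14   where M_14 = det([-1 3 -5; -2 4 2; 6 6 -2]) = 224
det = (+1)·(-2)·(270) + (-1)·(-6)·(108) + (+1)·(-2)·(-74) + (-1)·(-5)·(224) = 1376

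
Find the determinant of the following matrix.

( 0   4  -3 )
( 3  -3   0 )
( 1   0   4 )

The determinant is -57.

Expand along column 1:
  − 3 · |4 -3; 0 4| = −3·(16 − 0) = -48
  + 1 · |4 -3; -3 0| = 1·(0 − 9) = -9
Sum: (-48) + (-9) = -57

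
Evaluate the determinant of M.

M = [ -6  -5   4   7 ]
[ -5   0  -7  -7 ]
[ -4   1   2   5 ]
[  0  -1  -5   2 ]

The determinant is -2286.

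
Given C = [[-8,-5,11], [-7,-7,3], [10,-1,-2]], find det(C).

Expand along row 1:
  + (-8) · |-7 3; -1 -2| = (-8)·(14 − (-3)) = -136
  − (-5) · |-7 3; 10 -2| = −(-5)·(14 − 30) = -80
  + 11 · |-7 -7; 10 -1| = 11·(7 − (-70)) = 847
Sum: (-136) + (-80) + (847) = 631

631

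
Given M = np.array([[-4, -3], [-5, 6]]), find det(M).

det(M) = (-4)·6 − (-3)·(-5) = -24 − 15 = -39

-39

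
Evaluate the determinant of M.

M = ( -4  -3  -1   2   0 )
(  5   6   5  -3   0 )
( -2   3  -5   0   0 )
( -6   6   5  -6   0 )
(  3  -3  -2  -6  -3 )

det(M) = 2160

Expand along column 5 (it has 4 zeros):
  + (-3) · M_55   where M_55 = det([-4 -3 -1 2; 5 6 5 -3; -2 3 -5 0; -6 6 5 -6]) = -720
det = (+1)·(-3)·(-720) = 2160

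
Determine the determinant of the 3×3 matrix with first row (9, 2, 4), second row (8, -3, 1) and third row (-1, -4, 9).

Expand along column 1:
  + 9 · |-3 1; -4 9| = 9·(-27 − (-4)) = -207
  − 8 · |2 4; -4 9| = −8·(18 − (-16)) = -272
  + (-1) · |2 4; -3 1| = (-1)·(2 − (-12)) = -14
Sum: (-207) + (-272) + (-14) = -493

-493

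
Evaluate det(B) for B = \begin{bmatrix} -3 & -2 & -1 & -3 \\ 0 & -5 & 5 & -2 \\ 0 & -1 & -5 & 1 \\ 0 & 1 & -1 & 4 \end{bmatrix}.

|B| = -324

Expand along column 1 (it has 3 zeros):
  + (-3) · M_11   where M_11 = det([-5 5 -2; -1 -5 1; 1 -1 4]) = 108
det = (+1)·(-3)·(108) = -324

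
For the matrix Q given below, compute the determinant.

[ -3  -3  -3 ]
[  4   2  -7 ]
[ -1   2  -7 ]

Expand along row 1:
  + (-3) · |2 -7; 2 -7| = (-3)·(-14 − (-14)) = 0
  − (-3) · |4 -7; -1 -7| = −(-3)·(-28 − 7) = -105
  + (-3) · |4 2; -1 2| = (-3)·(8 − (-2)) = -30
Sum: (0) + (-105) + (-30) = -135

The determinant is -135.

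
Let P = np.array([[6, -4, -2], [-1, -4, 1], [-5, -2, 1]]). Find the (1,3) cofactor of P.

The cofactor is -18.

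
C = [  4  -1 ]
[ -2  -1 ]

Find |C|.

-6

det(C) = 4·(-1) − (-1)·(-2) = -4 − 2 = -6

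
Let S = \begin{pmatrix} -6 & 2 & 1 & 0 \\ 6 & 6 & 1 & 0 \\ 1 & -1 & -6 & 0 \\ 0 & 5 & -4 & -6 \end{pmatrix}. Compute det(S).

|S| = -1632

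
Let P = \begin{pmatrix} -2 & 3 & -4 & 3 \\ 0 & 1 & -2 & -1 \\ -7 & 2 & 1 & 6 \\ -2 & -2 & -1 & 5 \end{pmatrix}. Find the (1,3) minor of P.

Delete row 1 and column 3; the remaining 3×3 submatrix is [0 1 -1; -7 2 6; -2 -2 5].
Its determinant is 5.

5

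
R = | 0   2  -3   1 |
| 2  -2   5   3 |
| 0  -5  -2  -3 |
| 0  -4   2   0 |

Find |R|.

det(R) = 84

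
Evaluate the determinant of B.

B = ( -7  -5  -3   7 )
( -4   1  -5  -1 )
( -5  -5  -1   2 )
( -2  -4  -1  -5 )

|B| = 285

Expand along row 1:
  + (-7) · M_11   where M_11 = det([1 -5 -1; -5 -1 2; -4 -1 -5]) = 171
  − (-5) · M_12   where M_12 = det([-4 -5 -1; -5 -1 2; -2 -1 -5]) = 114
  + (-3) · M_13   where M_13 = det([-4 1 -1; -5 -5 2; -2 -4 -5]) = -171
  − (7) · M_14   where M_14 = det([-4 1 -5; -5 -5 -1; -2 -4 -1]) = -57
det = (+1)·(-7)·(171) + (-1)·(-5)·(114) + (+1)·(-3)·(-171) + (-1)·(7)·(-57) = 285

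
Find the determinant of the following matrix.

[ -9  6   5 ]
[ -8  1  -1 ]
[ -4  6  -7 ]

-523

Expand along column 1:
  + (-9) · |1 -1; 6 -7| = (-9)·(-7 − (-6)) = 9
  − (-8) · |6 5; 6 -7| = −(-8)·(-42 − 30) = -576
  + (-4) · |6 5; 1 -1| = (-4)·(-6 − 5) = 44
Sum: (9) + (-576) + (44) = -523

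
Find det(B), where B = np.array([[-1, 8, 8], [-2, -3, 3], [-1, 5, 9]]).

58

Expand along row 1:
  + (-1) · |-3 3; 5 9| = (-1)·(-27 − 15) = 42
  − 8 · |-2 3; -1 9| = −8·(-18 − (-3)) = 120
  + 8 · |-2 -3; -1 5| = 8·(-10 − 3) = -104
Sum: (42) + (120) + (-104) = 58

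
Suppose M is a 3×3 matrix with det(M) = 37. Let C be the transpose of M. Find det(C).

det(Mᵀ) = det(M).
det(C) = (1)·(37) = 37

The determinant is 37.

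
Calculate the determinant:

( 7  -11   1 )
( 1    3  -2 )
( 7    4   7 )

Expand along row 1:
  + 7 · |3 -2; 4 7| = 7·(21 − (-8)) = 203
  − (-11) · |1 -2; 7 7| = −(-11)·(7 − (-14)) = 231
  + 1 · |1 3; 7 4| = 1·(4 − 21) = -17
Sum: (203) + (231) + (-17) = 417

417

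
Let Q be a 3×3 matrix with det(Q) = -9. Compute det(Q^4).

det(Q^4) = (det Q)^4 = (-9)^4 = 6561

The determinant is 6561.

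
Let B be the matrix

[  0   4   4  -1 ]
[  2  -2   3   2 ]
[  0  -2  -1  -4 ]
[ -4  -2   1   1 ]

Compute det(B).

|B| = -496

Expand along column 1 (it has 2 zeros):
  − (2) · M_21   where M_21 = det([4 4 -1; -2 -1 -4; -2 1 1]) = 56
  − (-4) · M_41   where M_41 = det([4 4 -1; -2 3 2; -2 -1 -4]) = -96
det = (-1)·(2)·(56) + (-1)·(-4)·(-96) = -496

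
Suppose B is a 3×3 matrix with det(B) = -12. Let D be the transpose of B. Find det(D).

det(Bᵀ) = det(B).
det(D) = (1)·(-12) = -12

|D| = -12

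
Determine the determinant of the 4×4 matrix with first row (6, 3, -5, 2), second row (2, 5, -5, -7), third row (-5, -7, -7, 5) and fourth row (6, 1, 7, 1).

2216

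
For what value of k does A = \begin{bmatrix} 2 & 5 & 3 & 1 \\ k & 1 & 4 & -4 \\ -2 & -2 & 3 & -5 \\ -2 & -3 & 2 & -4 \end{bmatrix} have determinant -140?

Expanding along the column containing k, det(A) is linear in k: det(A) = (-16)·k + (-12).
Set (-16)·k + (-12) = -140  ⇒  (-16)·k = -128  ⇒  k = 8.

k = 8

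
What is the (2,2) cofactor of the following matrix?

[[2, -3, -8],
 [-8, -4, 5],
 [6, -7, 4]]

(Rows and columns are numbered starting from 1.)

Delete row 2 and column 2; the remaining 2×2 submatrix is [2 -8; 6 4].
Its determinant is 2·4 − (-8)·6 = 56.
The cofactor carries sign (−1)^(2+2) = +1, so C_{2,2} = +(56) = 56.

The cofactor is 56.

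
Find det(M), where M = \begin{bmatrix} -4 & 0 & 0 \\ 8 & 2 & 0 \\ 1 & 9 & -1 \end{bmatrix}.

8

M is lower triangular, so det(M) is the product of the diagonal entries:
det = (-4) · (2) · (-1) = 8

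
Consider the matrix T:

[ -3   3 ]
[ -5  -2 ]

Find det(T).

det(T) = (-3)·(-2) − 3·(-5) = 6 − (-15) = 21

|T| = 21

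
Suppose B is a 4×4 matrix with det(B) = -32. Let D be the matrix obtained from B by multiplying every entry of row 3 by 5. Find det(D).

The determinant is -160.

Scaling one row by 5 multiplies the determinant by 5.
det(D) = (5)·(-32) = -160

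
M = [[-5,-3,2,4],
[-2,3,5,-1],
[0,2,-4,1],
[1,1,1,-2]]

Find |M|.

Expand along row 3 (it has 1 zero):
  − (2) · M_32   where M_32 = det([-5 2 4; -2 5 -1; 1 1 -2]) = 7
  + (-4) · M_33   where M_33 = det([-5 -3 4; -2 3 -1; 1 1 -2]) = 20
  − (1) · M_34   where M_34 = det([-5 -3 2; -2 3 5; 1 1 1]) = -21
det = (-1)·(2)·(7) + (+1)·(-4)·(20) + (-1)·(1)·(-21) = -73

-73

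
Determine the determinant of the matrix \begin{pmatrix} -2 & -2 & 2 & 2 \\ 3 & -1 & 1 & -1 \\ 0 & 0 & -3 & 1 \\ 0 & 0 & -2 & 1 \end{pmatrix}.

-8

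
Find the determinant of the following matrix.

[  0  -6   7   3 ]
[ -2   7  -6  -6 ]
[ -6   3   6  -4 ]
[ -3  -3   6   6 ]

Expand along row 1 (it has 1 zero):
  − (-6) · M_12   where M_12 = det([-2 -6 -6; -6 6 -4; -3 6 6]) = -300
  + (7) · M_13   where M_13 = det([-2 7 -6; -6 3 -4; -3 -3 6]) = 162
  − (3) · M_14   where M_14 = det([-2 7 -6; -6 3 6; -3 -3 6]) = -108
det = (-1)·(-6)·(-300) + (+1)·(7)·(162) + (-1)·(3)·(-108) = -342

-342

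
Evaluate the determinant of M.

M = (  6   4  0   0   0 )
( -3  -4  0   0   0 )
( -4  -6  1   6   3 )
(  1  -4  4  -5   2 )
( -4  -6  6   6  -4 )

-4056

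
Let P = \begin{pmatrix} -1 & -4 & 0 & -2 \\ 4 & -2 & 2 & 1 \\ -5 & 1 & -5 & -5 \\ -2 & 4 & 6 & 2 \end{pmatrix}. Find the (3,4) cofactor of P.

Delete row 3 and column 4; the remaining 3×3 submatrix is [-1 -4 0; 4 -2 2; -2 4 6].
Its determinant is 132.
The cofactor carries sign (−1)^(3+4) = −1, so C_{3,4} = −(132) = -132.

The cofactor is -132.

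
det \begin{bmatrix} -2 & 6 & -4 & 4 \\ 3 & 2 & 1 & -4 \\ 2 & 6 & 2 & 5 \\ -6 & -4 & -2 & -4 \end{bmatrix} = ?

Expand along row 1:
  + (-2) · M_11   where M_11 = det([2 1 -4; 6 2 5; -4 -2 -4]) = 24
  − (6) · M_12   where M_12 = det([3 1 -4; 2 2 5; -6 -2 -4]) = -48
  + (-4) · M_13   where M_13 = det([3 2 -4; 2 6 5; -6 -4 -4]) = -168
  − (4) · M_14   where M_14 = det([3 2 1; 2 6 2; -6 -4 -2]) = 0
det = (+1)·(-2)·(24) + (-1)·(6)·(-48) + (+1)·(-4)·(-168) + (-1)·(4)·(0) = 912

912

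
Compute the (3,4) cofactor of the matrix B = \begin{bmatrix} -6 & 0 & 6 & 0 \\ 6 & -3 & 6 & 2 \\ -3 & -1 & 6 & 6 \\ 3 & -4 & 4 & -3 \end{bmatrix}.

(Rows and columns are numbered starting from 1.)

162

Delete row 3 and column 4; the remaining 3×3 submatrix is [-6 0 6; 6 -3 6; 3 -4 4].
Its determinant is -162.
The cofactor carries sign (−1)^(3+4) = −1, so C_{3,4} = −(-162) = 162.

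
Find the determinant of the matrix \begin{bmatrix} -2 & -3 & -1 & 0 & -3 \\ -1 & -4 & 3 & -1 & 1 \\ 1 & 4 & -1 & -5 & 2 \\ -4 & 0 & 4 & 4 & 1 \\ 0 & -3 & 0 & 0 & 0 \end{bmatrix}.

498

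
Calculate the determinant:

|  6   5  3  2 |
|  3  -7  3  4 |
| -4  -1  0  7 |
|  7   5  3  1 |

Expand along row 3 (it has 1 zero):
  + (-4) · M_31   where M_31 = det([5 3 2; -7 3 4; 5 3 1]) = -36
  − (-1) · M_32   where M_32 = det([6 3 2; 3 3 4; 7 3 1]) = -3
  − (7) · M_34   where M_34 = det([6 5 3; 3 -7 3; 7 5 3]) = 36
det = (+1)·(-4)·(-36) + (-1)·(-1)·(-3) + (-1)·(7)·(36) = -111

The determinant is -111.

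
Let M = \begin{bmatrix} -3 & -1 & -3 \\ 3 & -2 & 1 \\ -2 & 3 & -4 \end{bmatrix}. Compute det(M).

-40

Expand along column 1:
  + (-3) · |-2 1; 3 -4| = (-3)·(8 − 3) = -15
  − 3 · |-1 -3; 3 -4| = −3·(4 − (-9)) = -39
  + (-2) · |-1 -3; -2 1| = (-2)·(-1 − 6) = 14
Sum: (-15) + (-39) + (14) = -40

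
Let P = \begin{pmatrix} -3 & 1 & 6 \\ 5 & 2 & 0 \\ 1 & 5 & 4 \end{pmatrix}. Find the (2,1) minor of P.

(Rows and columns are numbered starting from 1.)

Delete row 2 and column 1; the remaining 2×2 submatrix is [1 6; 5 4].
Its determinant is 1·4 − 6·5 = -26.

-26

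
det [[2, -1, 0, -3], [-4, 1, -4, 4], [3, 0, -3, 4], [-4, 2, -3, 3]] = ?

The determinant is -87.

Expand along row 1 (it has 1 zero):
  + (2) · M_11   where M_11 = det([1 -4 4; 0 -3 4; 2 -3 3]) = -5
  − (-1) · M_12   where M_12 = det([-4 -4 4; 3 -3 4; -4 -3 3]) = 4
  − (-3) · M_14   where M_14 = det([-4 1 -4; 3 0 -3; -4 2 -3]) = -27
det = (+1)·(2)·(-5) + (-1)·(-1)·(4) + (-1)·(-3)·(-27) = -87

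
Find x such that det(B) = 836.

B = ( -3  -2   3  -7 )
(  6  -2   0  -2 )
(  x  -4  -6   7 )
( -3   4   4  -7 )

Expanding along the column containing x, det(B) is linear in x: det(B) = (-26)·x + (654).
Set (-26)·x + (654) = 836  ⇒  (-26)·x = 182  ⇒  x = -7.

x = -7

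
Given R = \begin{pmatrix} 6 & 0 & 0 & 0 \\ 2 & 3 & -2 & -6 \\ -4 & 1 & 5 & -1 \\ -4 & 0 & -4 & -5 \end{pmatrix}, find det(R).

-438

Expand along row 1 (it has 3 zeros):
  + (6) · M_11   where M_11 = det([3 -2 -6; 1 5 -1; 0 -4 -5]) = -73
det = (+1)·(6)·(-73) = -438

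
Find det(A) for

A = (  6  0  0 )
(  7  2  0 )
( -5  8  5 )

A is lower triangular, so det(A) is the product of the diagonal entries:
det = (6) · (2) · (5) = 60

60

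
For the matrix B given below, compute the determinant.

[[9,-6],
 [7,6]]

96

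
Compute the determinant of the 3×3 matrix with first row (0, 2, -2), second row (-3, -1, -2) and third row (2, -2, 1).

-18

Expand along row 1:
  − 2 · |-3 -2; 2 1| = −2·(-3 − (-4)) = -2
  + (-2) · |-3 -1; 2 -2| = (-2)·(6 − (-2)) = -16
Sum: (-2) + (-16) = -18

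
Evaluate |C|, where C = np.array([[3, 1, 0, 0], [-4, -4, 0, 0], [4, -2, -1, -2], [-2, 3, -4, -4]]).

C is block lower-triangular with a 2×2 block and a 2×2 block on the diagonal, so its determinant equals the product of the determinants of the diagonal blocks.
det of the 2×2 block = -8
det of the 2×2 block = -4
det = (-8)·(-4) = 32

32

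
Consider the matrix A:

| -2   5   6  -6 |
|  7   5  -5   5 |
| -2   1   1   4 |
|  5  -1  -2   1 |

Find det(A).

Expand along row 1:
  + (-2) · M_11   where M_11 = det([5 -5 5; 1 1 4; -1 -2 1]) = 65
  − (5) · M_12   where M_12 = det([7 -5 5; -2 1 4; 5 -2 1]) = -52
  + (6) · M_13   where M_13 = det([7 5 5; -2 1 4; 5 -1 1]) = 130
  − (-6) · M_14   where M_14 = det([7 5 -5; -2 1 1; 5 -1 -2]) = 13
det = (+1)·(-2)·(65) + (-1)·(5)·(-52) + (+1)·(6)·(130) + (-1)·(-6)·(13) = 988

988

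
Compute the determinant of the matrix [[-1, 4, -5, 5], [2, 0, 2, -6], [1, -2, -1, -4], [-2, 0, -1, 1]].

The determinant is -160.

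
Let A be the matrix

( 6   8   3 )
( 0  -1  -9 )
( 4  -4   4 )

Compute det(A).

Expand along row 2:
  + (-1) · |6 3; 4 4| = (-1)·(24 − 12) = -12
  − (-9) · |6 8; 4 -4| = −(-9)·(-24 − 32) = -504
Sum: (-12) + (-504) = -516

|A| = -516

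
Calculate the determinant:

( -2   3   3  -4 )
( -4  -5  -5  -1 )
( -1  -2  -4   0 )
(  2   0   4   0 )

112

Expand along row 4 (it has 2 zeros):
  − (2) · M_41   where M_41 = det([3 3 -4; -5 -5 -1; -2 -4 0]) = -46
  − (4) · M_43   where M_43 = det([-2 3 -4; -4 -5 -1; -1 -2 0]) = -5
det = (-1)·(2)·(-46) + (-1)·(4)·(-5) = 112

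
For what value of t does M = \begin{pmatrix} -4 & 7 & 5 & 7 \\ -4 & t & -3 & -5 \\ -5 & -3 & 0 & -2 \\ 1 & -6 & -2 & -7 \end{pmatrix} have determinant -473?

-2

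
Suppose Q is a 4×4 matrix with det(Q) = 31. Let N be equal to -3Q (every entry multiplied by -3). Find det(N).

|N| = 2511

For a 4×4 matrix, det(-3Q) = (-3)^4·det(Q) = 81·det(Q).
det(N) = (81)·(31) = 2511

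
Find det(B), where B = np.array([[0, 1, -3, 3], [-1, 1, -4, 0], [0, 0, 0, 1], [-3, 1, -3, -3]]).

Expand along row 3 (it has 3 zeros):
  − (1) · M_34   where M_34 = det([0 1 -3; -1 1 -4; -3 1 -3]) = 3
det = (-1)·(1)·(3) = -3

|B| = -3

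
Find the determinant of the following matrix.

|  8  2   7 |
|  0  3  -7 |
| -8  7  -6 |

Expand along column 1:
  + 8 · |3 -7; 7 -6| = 8·(-18 − (-49)) = 248
  + (-8) · |2 7; 3 -7| = (-8)·(-14 − 21) = 280
Sum: (248) + (280) = 528

528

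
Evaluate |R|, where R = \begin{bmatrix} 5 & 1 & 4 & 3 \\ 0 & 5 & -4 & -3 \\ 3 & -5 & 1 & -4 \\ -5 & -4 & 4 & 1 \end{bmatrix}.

Expand along row 2 (it has 1 zero):
  + (5) · M_22   where M_22 = det([5 4 3; 3 1 -4; -5 4 1]) = 204
  − (-4) · M_23   where M_23 = det([5 1 3; 3 -5 -4; -5 -4 1]) = -199
  + (-3) · M_24   where M_24 = det([5 1 4; 3 -5 1; -5 -4 4]) = -245
det = (+1)·(5)·(204) + (-1)·(-4)·(-199) + (+1)·(-3)·(-245) = 959

det(R) = 959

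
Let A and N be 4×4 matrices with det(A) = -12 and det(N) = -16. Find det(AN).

The determinant is 192.

det(AN) = det(A)·det(N) = (-12)·(-16) = 192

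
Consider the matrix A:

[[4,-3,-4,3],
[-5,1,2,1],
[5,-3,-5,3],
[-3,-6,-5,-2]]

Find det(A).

det(A) = -120

Expand along row 1:
  + (4) · M_11   where M_11 = det([1 2 1; -3 -5 3; -6 -5 -2]) = -38
  − (-3) · M_12   where M_12 = det([-5 2 1; 5 -5 3; -3 -5 -2]) = -163
  + (-4) · M_13   where M_13 = det([-5 1 1; 5 -3 3; -3 -6 -2]) = -158
  − (3) · M_14   where M_14 = det([-5 1 2; 5 -3 -5; -3 -6 -5]) = 37
det = (+1)·(4)·(-38) + (-1)·(-3)·(-163) + (+1)·(-4)·(-158) + (-1)·(3)·(37) = -120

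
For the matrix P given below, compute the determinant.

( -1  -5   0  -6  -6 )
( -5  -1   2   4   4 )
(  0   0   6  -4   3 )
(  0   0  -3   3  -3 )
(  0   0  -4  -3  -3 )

P is block upper-triangular with a 2×2 block and a 3×3 block on the diagonal, so its determinant equals the product of the determinants of the diagonal blocks.
det of the 2×2 block = -24
det of the 3×3 block = -57
det = (-24)·(-57) = 1368

The determinant is 1368.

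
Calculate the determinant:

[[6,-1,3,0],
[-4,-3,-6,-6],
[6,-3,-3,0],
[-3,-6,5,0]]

1872

Expand along column 4 (it has 3 zeros):
  + (-6) · M_24   where M_24 = det([6 -1 3; 6 -3 -3; -3 -6 5]) = -312
det = (+1)·(-6)·(-312) = 1872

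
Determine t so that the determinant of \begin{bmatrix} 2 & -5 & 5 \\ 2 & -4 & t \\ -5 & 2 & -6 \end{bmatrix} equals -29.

Expanding along the row containing t, det(A) is linear in t: det(A) = (21)·t + (-92).
Set (21)·t + (-92) = -29  ⇒  (21)·t = 63  ⇒  t = 3.

3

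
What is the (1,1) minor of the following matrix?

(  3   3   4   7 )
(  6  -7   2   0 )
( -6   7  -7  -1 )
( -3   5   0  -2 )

-80

Delete row 1 and column 1; the remaining 3×3 submatrix is [-7 2 0; 7 -7 -1; 5 0 -2].
Its determinant is -80.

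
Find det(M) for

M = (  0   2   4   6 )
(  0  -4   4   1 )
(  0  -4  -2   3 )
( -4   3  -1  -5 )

|M| = 816

Expand along column 1 (it has 3 zeros):
  − (-4) · M_41   where M_41 = det([2 4 6; -4 4 1; -4 -2 3]) = 204
det = (-1)·(-4)·(204) = 816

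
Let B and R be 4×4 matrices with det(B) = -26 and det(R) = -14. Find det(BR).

det(BR) = det(B)·det(R) = (-26)·(-14) = 364

|BR| = 364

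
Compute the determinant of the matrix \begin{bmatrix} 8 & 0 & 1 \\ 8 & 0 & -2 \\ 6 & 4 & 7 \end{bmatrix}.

Expand along column 2:
  − 4 · |8 1; 8 -2| = −4·(-16 − 8) = 96

96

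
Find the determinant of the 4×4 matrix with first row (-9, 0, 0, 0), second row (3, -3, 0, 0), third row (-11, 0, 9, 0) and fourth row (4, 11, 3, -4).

The determinant is -972.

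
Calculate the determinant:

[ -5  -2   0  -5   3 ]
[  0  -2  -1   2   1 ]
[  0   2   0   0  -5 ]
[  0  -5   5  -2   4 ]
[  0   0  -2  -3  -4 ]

Expand along column 1 (it has 4 zeros):
  + (-5) · M_11   where M_11 = det([-2 -1 2 1; 2 0 0 -5; -5 5 -2 4; 0 -2 -3 -4]) = -335
det = (+1)·(-5)·(-335) = 1675

The determinant is 1675.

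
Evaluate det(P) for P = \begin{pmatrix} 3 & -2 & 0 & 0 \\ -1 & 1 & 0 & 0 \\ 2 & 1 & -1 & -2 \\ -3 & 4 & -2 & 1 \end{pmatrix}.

P is block lower-triangular with a 2×2 block and a 2×2 block on the diagonal, so its determinant equals the product of the determinants of the diagonal blocks.
det of the 2×2 block = 1
det of the 2×2 block = -5
det = (1)·(-5) = -5

The determinant is -5.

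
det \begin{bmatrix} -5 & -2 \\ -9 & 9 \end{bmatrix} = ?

-63

det = (-5)·9 − (-2)·(-9) = -45 − 18 = -63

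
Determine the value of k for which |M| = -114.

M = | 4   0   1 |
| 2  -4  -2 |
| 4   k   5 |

-5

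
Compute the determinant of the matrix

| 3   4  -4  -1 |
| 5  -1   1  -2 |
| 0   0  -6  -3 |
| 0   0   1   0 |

The matrix is block upper-triangular with a 2×2 block and a 2×2 block on the diagonal, so its determinant equals the product of the determinants of the diagonal blocks.
det of the 2×2 block = -23
det of the 2×2 block = 3
det = (-23)·(3) = -69

-69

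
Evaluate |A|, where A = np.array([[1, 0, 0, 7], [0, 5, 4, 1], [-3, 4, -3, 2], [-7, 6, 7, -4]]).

|A| = -1602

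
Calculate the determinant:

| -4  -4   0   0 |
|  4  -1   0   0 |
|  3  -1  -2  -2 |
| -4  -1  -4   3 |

-280

The matrix is block lower-triangular with a 2×2 block and a 2×2 block on the diagonal, so its determinant equals the product of the determinants of the diagonal blocks.
det of the 2×2 block = 20
det of the 2×2 block = -14
det = (20)·(-14) = -280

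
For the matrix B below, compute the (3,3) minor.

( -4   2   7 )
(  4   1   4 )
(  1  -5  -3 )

Delete row 3 and column 3; the remaining 2×2 submatrix is [-4 2; 4 1].
Its determinant is (-4)·1 − 2·4 = -12.

-12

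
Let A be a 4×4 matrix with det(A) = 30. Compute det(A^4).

The determinant is 810000.

det(A^4) = (det A)^4 = (30)^4 = 810000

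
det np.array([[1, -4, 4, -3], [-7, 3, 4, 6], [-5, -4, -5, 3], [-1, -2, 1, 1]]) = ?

468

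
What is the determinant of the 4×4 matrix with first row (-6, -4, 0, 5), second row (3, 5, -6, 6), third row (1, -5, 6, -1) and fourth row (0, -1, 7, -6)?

1126

Expand along row 1 (it has 1 zero):
  + (-6) · M_11   where M_11 = det([5 -6 6; -5 6 -1; -1 7 -6]) = -145
  − (-4) · M_12   where M_12 = det([3 -6 6; 1 6 -1; 0 7 -6]) = -81
  − (5) · M_14   where M_14 = det([3 5 -6; 1 -5 6; 0 -1 7]) = -116
det = (+1)·(-6)·(-145) + (-1)·(-4)·(-81) + (-1)·(5)·(-116) = 1126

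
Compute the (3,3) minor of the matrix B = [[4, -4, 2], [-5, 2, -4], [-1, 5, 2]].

The minor is -12.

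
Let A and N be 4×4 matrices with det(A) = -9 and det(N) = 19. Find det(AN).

-171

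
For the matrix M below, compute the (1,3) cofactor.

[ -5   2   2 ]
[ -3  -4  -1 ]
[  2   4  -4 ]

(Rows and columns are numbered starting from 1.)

Delete row 1 and column 3; the remaining 2×2 submatrix is [-3 -4; 2 4].
Its determinant is (-3)·4 − (-4)·2 = -4.
The cofactor carries sign (−1)^(1+3) = +1, so C_{1,3} = +(-4) = -4.

-4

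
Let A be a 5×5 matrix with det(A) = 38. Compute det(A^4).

The determinant is 2085136.

det(A^4) = (det A)^4 = (38)^4 = 2085136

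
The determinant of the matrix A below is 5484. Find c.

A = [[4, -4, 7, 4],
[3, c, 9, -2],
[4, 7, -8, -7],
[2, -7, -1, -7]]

c = -1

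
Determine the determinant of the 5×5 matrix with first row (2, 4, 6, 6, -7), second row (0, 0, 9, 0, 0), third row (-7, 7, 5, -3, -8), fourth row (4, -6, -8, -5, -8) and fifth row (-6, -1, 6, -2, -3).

Expand along row 2 (it has 4 zeros):
  − (9) · M_23   where M_23 = det([2 4 6 -7; -7 7 -3 -8; 4 -6 -5 -8; -6 -1 -2 -3]) = 5789
det = (-1)·(9)·(5789) = -52101

-52101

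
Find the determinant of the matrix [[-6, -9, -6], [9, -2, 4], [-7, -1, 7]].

Expand along column 1:
  + (-6) · |-2 4; -1 7| = (-6)·(-14 − (-4)) = 60
  − 9 · |-9 -6; -1 7| = −9·(-63 − 6) = 621
  + (-7) · |-9 -6; -2 4| = (-7)·(-36 − 12) = 336
Sum: (60) + (621) + (336) = 1017

1017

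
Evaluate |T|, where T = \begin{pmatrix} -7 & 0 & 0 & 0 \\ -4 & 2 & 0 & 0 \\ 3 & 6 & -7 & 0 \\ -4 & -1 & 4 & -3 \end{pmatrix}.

|T| = -294

T is lower triangular, so det(T) is the product of the diagonal entries:
det = (-7) · (2) · (-7) · (-3) = -294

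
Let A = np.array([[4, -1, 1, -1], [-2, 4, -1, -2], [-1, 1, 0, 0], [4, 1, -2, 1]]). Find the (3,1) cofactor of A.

Delete row 3 and column 1; the remaining 3×3 submatrix is [-1 1 -1; 4 -1 -2; 1 -2 1].
Its determinant is 6.
The cofactor carries sign (−1)^(3+1) = +1, so C_{3,1} = +(6) = 6.

The cofactor is 6.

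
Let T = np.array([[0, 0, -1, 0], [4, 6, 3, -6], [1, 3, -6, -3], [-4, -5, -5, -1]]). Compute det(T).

|T| = 36

Expand along row 1 (it has 3 zeros):
  + (-1) · M_13   where M_13 = det([4 6 -6; 1 3 -3; -4 -5 -1]) = -36
det = (+1)·(-1)·(-36) = 36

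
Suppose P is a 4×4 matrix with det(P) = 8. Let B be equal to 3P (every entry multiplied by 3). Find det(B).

For a 4×4 matrix, det(3P) = 3^4·det(P) = 81·det(P).
det(B) = (81)·(8) = 648

|B| = 648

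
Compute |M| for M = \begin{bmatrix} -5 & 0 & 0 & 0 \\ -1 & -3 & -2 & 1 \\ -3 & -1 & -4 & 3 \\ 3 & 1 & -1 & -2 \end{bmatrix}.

Expand along row 1 (it has 3 zeros):
  + (-5) · M_11   where M_11 = det([-3 -2 1; -1 -4 3; 1 -1 -2]) = -30
det = (+1)·(-5)·(-30) = 150

|M| = 150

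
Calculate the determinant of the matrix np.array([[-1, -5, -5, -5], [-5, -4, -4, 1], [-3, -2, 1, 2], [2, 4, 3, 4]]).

Expand along row 1:
  + (-1) · M_11   where M_11 = det([-4 -4 1; -2 1 2; 4 3 4]) = -66
  − (-5) · M_12   where M_12 = det([-5 -4 1; -3 1 2; 2 3 4]) = -65
  + (-5) · M_13   where M_13 = det([-5 -4 1; -3 -2 2; 2 4 4]) = 8
  − (-5) · M_14   where M_14 = det([-5 -4 -4; -3 -2 1; 2 4 3]) = 38
det = (+1)·(-1)·(-66) + (-1)·(-5)·(-65) + (+1)·(-5)·(8) + (-1)·(-5)·(38) = -109

-109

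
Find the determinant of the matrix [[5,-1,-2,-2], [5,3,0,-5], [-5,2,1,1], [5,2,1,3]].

-210

Expand along row 2 (it has 1 zero):
  − (5) · M_21   where M_21 = det([-1 -2 -2; 2 1 1; 2 1 3]) = 6
  + (3) · M_22   where M_22 = det([5 -2 -2; -5 1 1; 5 1 3]) = -10
  + (-5) · M_24   where M_24 = det([5 -1 -2; -5 2 1; 5 2 1]) = 30
det = (-1)·(5)·(6) + (+1)·(3)·(-10) + (+1)·(-5)·(30) = -210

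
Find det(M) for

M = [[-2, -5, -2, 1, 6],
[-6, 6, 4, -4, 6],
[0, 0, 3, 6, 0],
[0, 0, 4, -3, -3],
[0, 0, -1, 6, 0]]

-3024

M is block upper-triangular with a 2×2 block and a 3×3 block on the diagonal, so its determinant equals the product of the determinants of the diagonal blocks.
det of the 2×2 block = -42
det of the 3×3 block = 72
det = (-42)·(72) = -3024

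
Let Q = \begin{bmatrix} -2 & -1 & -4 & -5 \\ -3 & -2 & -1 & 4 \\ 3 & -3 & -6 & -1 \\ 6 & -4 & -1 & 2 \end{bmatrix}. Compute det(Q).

622

Expand along row 1:
  + (-2) · M_11   where M_11 = det([-2 -1 4; -3 -6 -1; -4 -1 2]) = -68
  − (-1) · M_12   where M_12 = det([-3 -1 4; 3 -6 -1; 6 -1 2]) = 183
  + (-4) · M_13   where M_13 = det([-3 -2 4; 3 -3 -1; 6 -4 2]) = 78
  − (-5) · M_14   where M_14 = det([-3 -2 -1; 3 -3 -6; 6 -4 -1]) = 123
det = (+1)·(-2)·(-68) + (-1)·(-1)·(183) + (+1)·(-4)·(78) + (-1)·(-5)·(123) = 622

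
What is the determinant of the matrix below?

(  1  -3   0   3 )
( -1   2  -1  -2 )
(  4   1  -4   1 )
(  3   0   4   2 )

Expand along row 1 (it has 1 zero):
  + (1) · M_11   where M_11 = det([2 -1 -2; 1 -4 1; 0 4 2]) = -30
  − (-3) · M_12   where M_12 = det([-1 -1 -2; 4 -4 1; 3 4 2]) = -39
  − (3) · M_14   where M_14 = det([-1 2 -1; 4 1 -4; 3 0 4]) = -57
det = (+1)·(1)·(-30) + (-1)·(-3)·(-39) + (-1)·(3)·(-57) = 24

24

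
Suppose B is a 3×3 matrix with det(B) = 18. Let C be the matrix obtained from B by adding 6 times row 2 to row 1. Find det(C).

18

Adding a multiple of one row to another leaves the determinant unchanged.
det(C) = (1)·(18) = 18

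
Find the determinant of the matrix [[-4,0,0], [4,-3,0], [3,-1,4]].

48

The matrix is lower triangular, so the determinant is the product of the diagonal entries:
det = (-4) · (-3) · (4) = 48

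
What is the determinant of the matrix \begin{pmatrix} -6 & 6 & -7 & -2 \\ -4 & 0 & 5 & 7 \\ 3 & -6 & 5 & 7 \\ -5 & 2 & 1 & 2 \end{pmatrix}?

The determinant is 354.

Expand along row 2 (it has 1 zero):
  − (-4) · M_21   where M_21 = det([6 -7 -2; -6 5 7; 2 1 2]) = -132
  − (5) · M_23   where M_23 = det([-6 6 -2; 3 -6 7; -5 2 2]) = -42
  + (7) · M_24   where M_24 = det([-6 6 -7; 3 -6 5; -5 2 1]) = 96
det = (-1)·(-4)·(-132) + (-1)·(5)·(-42) + (+1)·(7)·(96) = 354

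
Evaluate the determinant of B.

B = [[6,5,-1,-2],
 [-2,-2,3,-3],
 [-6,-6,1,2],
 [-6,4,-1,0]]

Expand along row 4 (it has 1 zero):
  − (-6) · M_41   where M_41 = det([5 -1 -2; -2 3 -3; -6 1 2]) = -9
  + (4) · M_42   where M_42 = det([6 -1 -2; -2 3 -3; -6 1 2]) = 0
  − (-1) · M_43   where M_43 = det([6 5 -2; -2 -2 -3; -6 -6 2]) = -22
det = (-1)·(-6)·(-9) + (+1)·(4)·(0) + (-1)·(-1)·(-22) = -76

det(B) = -76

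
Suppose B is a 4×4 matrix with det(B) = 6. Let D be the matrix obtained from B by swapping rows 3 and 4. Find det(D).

The determinant is -6.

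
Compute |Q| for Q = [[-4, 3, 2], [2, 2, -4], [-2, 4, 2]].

Expand along row 1:
  + (-4) · |2 -4; 4 2| = (-4)·(4 − (-16)) = -80
  − 3 · |2 -4; -2 2| = −3·(4 − 8) = 12
  + 2 · |2 2; -2 4| = 2·(8 − (-4)) = 24
Sum: (-80) + (12) + (24) = -44

det(Q) = -44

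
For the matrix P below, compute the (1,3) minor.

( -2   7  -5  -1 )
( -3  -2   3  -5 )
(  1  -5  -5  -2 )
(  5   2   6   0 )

-127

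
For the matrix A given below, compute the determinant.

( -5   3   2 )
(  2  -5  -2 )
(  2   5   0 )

|A| = -22

Expand along column 3:
  + 2 · |2 -5; 2 5| = 2·(10 − (-10)) = 40
  − (-2) · |-5 3; 2 5| = −(-2)·(-25 − 6) = -62
Sum: (40) + (-62) = -22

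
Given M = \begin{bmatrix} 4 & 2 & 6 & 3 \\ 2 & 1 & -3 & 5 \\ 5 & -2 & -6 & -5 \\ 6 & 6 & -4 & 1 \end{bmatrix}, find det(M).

2394

Expand along row 1:
  + (4) · M_11   where M_11 = det([1 -3 5; -2 -6 -5; 6 -4 1]) = 278
  − (2) · M_12   where M_12 = det([2 -3 5; 5 -6 -5; 6 -4 1]) = 133
  + (6) · M_13   where M_13 = det([2 1 5; 5 -2 -5; 6 6 1]) = 231
  − (3) · M_14   where M_14 = det([2 1 -3; 5 -2 -6; 6 6 -4]) = -54
det = (+1)·(4)·(278) + (-1)·(2)·(133) + (+1)·(6)·(231) + (-1)·(3)·(-54) = 2394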